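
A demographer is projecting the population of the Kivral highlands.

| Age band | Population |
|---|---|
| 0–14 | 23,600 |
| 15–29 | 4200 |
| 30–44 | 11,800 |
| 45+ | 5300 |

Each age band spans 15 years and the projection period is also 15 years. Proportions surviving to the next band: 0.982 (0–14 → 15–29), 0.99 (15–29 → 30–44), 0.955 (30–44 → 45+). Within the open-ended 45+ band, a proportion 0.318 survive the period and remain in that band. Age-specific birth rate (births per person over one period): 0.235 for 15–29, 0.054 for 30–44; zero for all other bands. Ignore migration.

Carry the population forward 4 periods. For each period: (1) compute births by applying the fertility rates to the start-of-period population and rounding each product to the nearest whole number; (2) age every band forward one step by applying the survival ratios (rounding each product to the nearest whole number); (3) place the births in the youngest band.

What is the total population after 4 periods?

17786

Numbering the groups 1..4 from youngest to oldest:
[period 1]
Births: 4200 × 0.235 = 987, 11800 × 0.054 = 637 ⇒ total 1624
Group 2: 23600 × 0.982 = 23175
Group 3: 4200 × 0.99 = 4158
Group 4: 11800 × 0.955 + 5300 × 0.318 = 11269 + 1685 = 12954
Population now: 0–14=1624, 15–29=23175, 30–44=4158, 45+=12954
[period 2]
Births: 23175 × 0.235 = 5446, 4158 × 0.054 = 225 ⇒ total 5671
Group 2: 1624 × 0.982 = 1595
Group 3: 23175 × 0.99 = 22943
Group 4: 4158 × 0.955 + 12954 × 0.318 = 3971 + 4119 = 8090
Population now: 0–14=5671, 15–29=1595, 30–44=22943, 45+=8090
[period 3]
Births: 1595 × 0.235 = 375, 22943 × 0.054 = 1239 ⇒ total 1614
Group 2: 5671 × 0.982 = 5569
Group 3: 1595 × 0.99 = 1579
Group 4: 22943 × 0.955 + 8090 × 0.318 = 21911 + 2573 = 24484
Population now: 0–14=1614, 15–29=5569, 30–44=1579, 45+=24484
[period 4]
Births: 5569 × 0.235 = 1309, 1579 × 0.054 = 85 ⇒ total 1394
Group 2: 1614 × 0.982 = 1585
Group 3: 5569 × 0.99 = 5513
Group 4: 1579 × 0.955 + 24484 × 0.318 = 1508 + 7786 = 9294
Population now: 0–14=1394, 15–29=1585, 30–44=5513, 45+=9294
Total after period 4: 1394 + 1585 + 5513 + 9294 = 17786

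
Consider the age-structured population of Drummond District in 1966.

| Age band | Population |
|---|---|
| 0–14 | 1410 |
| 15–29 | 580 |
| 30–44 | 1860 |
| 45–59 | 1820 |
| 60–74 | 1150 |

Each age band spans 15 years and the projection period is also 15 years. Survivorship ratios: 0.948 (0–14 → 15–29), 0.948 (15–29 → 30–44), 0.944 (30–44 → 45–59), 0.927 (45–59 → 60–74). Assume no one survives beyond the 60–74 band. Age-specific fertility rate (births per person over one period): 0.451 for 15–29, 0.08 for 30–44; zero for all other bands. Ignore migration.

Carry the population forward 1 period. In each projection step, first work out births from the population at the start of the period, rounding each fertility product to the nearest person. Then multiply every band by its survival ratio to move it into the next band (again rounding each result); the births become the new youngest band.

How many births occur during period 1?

— Period 1 —
Births: 580 × 0.451 = 262  |  1860 × 0.08 = 149 → total 411
15–29: 1410 × 0.948 = 1337
30–44: 580 × 0.948 = 550
45–59: 1860 × 0.944 = 1756
60–74: 1820 × 0.927 = 1687
→ [411, 1337, 550, 1756, 1687]

411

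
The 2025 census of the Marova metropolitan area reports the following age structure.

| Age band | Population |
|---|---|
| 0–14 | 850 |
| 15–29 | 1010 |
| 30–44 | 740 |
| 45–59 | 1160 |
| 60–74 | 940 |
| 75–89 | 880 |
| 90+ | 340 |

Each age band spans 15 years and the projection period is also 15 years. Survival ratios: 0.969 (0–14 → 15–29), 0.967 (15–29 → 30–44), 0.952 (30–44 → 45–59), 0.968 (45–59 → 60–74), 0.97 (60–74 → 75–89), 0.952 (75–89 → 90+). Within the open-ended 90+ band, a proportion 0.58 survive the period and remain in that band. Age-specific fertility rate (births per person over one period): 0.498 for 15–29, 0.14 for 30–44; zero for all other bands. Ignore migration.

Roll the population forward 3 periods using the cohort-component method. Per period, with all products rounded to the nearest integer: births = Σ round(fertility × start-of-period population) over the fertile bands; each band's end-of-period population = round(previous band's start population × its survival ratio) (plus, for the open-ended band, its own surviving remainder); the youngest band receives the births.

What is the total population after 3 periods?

— Period 1 —
Births: 1010 * 0.498 = 503 ; 740 * 0.14 = 104 ⇒ total 607
15–29: 850 * 0.969 = 824
30–44: 1010 * 0.967 = 977
45–59: 740 * 0.952 = 704
60–74: 1160 * 0.968 = 1123
75–89: 940 * 0.97 = 912
90+: 880 * 0.952 + 340 * 0.58 = 838 + 197 = 1035
Population now: 0–14=607, 15–29=824, 30–44=977, 45–59=704, 60–74=1123, 75–89=912, 90+=1035
— Period 2 —
Births: 824 * 0.498 = 410 ; 977 * 0.14 = 137 ⇒ total 547
15–29: 607 * 0.969 = 588
30–44: 824 * 0.967 = 797
45–59: 977 * 0.952 = 930
60–74: 704 * 0.968 = 681
75–89: 1123 * 0.97 = 1089
90+: 912 * 0.952 + 1035 * 0.58 = 868 + 600 = 1468
Population now: 0–14=547, 15–29=588, 30–44=797, 45–59=930, 60–74=681, 75–89=1089, 90+=1468
— Period 3 —
Births: 588 * 0.498 = 293 ; 797 * 0.14 = 112 ⇒ total 405
15–29: 547 * 0.969 = 530
30–44: 588 * 0.967 = 569
45–59: 797 * 0.952 = 759
60–74: 930 * 0.968 = 900
75–89: 681 * 0.97 = 661
90+: 1089 * 0.952 + 1468 * 0.58 = 1037 + 851 = 1888
Population now: 0–14=405, 15–29=530, 30–44=569, 45–59=759, 60–74=900, 75–89=661, 90+=1888
Total after period 3: 405 + 530 + 569 + 759 + 900 + 661 + 1888 = 5712

5712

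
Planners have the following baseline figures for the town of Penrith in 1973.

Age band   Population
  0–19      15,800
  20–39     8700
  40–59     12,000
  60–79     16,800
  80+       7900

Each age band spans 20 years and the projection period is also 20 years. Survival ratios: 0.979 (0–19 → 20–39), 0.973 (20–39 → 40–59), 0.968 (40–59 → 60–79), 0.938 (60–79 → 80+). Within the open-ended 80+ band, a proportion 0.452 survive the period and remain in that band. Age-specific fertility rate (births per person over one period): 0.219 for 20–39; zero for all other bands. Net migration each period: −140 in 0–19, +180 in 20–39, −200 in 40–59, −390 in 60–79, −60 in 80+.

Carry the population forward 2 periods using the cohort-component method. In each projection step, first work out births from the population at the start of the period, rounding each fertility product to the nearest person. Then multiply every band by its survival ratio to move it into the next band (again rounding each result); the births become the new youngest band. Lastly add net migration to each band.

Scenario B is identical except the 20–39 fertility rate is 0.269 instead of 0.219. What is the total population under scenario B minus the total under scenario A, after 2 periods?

1208

[period 1]
Births: 8700 × 0.219 = 1905
20–39: 15800 × 0.979 = 15468
40–59: 8700 × 0.973 = 8465
60–79: 12000 × 0.968 = 11616
80+: 16800 × 0.938 + 7900 × 0.452 = 15758 + 3571 = 19329
Net migration: 0–19 − 140 → 1765; 20–39 + 180 → 15648; 40–59 − 200 → 8265; 60–79 − 390 → 11226; 80+ − 60 → 19269
End of period: [1765, 15648, 8265, 11226, 19269]
[period 2]
Births: 15648 × 0.219 = 3427
20–39: 1765 × 0.979 = 1728
40–59: 15648 × 0.973 = 15226
60–79: 8265 × 0.968 = 8001
80+: 11226 × 0.938 + 19269 × 0.452 = 10530 + 8710 = 19240
Net migration: 0–19 − 140 → 3287; 20–39 + 180 → 1908; 40–59 − 200 → 15026; 60–79 − 390 → 7611; 80+ − 60 → 19180
End of period: [3287, 1908, 15026, 7611, 19180]
Scenario A total after 2 periods: 47012
Scenario B projection —
[period 1]
Births: 8700 × 0.269 = 2340
20–39: 15800 × 0.979 = 15468
40–59: 8700 × 0.973 = 8465
60–79: 12000 × 0.968 = 11616
80+: 16800 × 0.938 + 7900 × 0.452 = 15758 + 3571 = 19329
Net migration: 0–19 − 140 → 2200; 20–39 + 180 → 15648; 40–59 − 200 → 8265; 60–79 − 390 → 11226; 80+ − 60 → 19269
End of period: [2200, 15648, 8265, 11226, 19269]
[period 2]
Births: 15648 × 0.269 = 4209
20–39: 2200 × 0.979 = 2154
40–59: 15648 × 0.973 = 15226
60–79: 8265 × 0.968 = 8001
80+: 11226 × 0.938 + 19269 × 0.452 = 10530 + 8710 = 19240
Net migration: 0–19 − 140 → 4069; 20–39 + 180 → 2334; 40–59 − 200 → 15026; 60–79 − 390 → 7611; 80+ − 60 → 19180
End of period: [4069, 2334, 15026, 7611, 19180]
Scenario B total after 2 periods: 48220
Difference B − A = 48220 − 47012 = 1208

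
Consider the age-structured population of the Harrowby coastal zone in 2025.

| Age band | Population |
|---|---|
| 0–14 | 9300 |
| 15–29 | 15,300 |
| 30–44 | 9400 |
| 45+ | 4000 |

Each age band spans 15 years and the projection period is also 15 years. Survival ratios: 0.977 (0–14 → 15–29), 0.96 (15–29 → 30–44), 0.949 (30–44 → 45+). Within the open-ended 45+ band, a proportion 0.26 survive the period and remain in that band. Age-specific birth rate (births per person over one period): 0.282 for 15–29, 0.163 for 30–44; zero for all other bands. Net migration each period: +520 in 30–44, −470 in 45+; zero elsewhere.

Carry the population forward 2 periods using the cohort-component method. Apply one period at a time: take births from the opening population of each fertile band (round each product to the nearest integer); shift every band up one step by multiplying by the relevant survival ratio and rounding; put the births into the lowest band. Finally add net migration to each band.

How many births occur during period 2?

5041

(Groups numbered youngest = 1 to oldest = 4.)
Period 1:
Births: 15300 × 0.282 = 4315, 9400 × 0.163 = 1532 ⇒ total 5847
Group 2: 9300 × 0.977 = 9086
Group 3: 15300 × 0.96 = 14688
Group 4: 9400 × 0.949 + 4000 × 0.26 = 8921 + 1040 = 9961
Net migration: Group 3 + 520 → 15208; Group 4 − 470 → 9491
Giving 5847 / 9086 / 15208 / 9491.
Period 2:
Births: 9086 × 0.282 = 2562, 15208 × 0.163 = 2479 ⇒ total 5041
Group 2: 5847 × 0.977 = 5713
Group 3: 9086 × 0.96 = 8723
Group 4: 15208 × 0.949 + 9491 × 0.26 = 14432 + 2468 = 16900
Net migration: Group 3 + 520 → 9243; Group 4 − 470 → 16430
Giving 5041 / 5713 / 9243 / 16430.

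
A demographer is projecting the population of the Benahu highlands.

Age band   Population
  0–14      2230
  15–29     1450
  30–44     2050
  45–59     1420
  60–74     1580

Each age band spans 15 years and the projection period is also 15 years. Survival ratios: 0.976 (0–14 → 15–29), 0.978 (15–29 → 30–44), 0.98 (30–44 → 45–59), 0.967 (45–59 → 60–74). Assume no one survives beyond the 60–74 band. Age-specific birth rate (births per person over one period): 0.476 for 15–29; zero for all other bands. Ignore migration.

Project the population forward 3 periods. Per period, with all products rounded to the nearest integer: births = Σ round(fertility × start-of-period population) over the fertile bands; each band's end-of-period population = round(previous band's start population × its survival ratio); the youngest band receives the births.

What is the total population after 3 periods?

5418

Period 1:
Births: 1450 * 0.476 = 690
15–29: 2230 * 0.976 = 2176
30–44: 1450 * 0.978 = 1418
45–59: 2050 * 0.98 = 2009
60–74: 1420 * 0.967 = 1373
→ [690, 2176, 1418, 2009, 1373]
Period 2:
Births: 2176 * 0.476 = 1036
15–29: 690 * 0.976 = 673
30–44: 2176 * 0.978 = 2128
45–59: 1418 * 0.98 = 1390
60–74: 2009 * 0.967 = 1943
→ [1036, 673, 2128, 1390, 1943]
Period 3:
Births: 673 * 0.476 = 320
15–29: 1036 * 0.976 = 1011
30–44: 673 * 0.978 = 658
45–59: 2128 * 0.98 = 2085
60–74: 1390 * 0.967 = 1344
→ [320, 1011, 658, 2085, 1344]
Total after period 3: 320 + 1011 + 658 + 2085 + 1344 = 5418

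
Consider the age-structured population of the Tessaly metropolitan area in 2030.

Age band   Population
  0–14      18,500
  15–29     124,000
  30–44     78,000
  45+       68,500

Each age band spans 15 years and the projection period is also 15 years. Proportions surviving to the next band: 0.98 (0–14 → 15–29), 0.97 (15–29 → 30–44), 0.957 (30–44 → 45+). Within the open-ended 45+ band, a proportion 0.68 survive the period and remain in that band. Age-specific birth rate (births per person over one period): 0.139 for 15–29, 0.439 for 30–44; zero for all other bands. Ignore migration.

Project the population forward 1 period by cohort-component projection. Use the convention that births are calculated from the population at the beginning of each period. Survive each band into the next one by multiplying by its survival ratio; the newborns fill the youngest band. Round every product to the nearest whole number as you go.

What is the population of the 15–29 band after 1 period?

[period 1]
Births: 124000 × 0.139 = 17236, 78000 × 0.439 = 34242 → total 51478
15–29: 18500 × 0.98 = 18130
30–44: 124000 × 0.97 = 120280
45+: 78000 × 0.957 + 68500 × 0.68 = 74646 + 46580 = 121226
Giving 51478 / 18130 / 120280 / 121226.

18130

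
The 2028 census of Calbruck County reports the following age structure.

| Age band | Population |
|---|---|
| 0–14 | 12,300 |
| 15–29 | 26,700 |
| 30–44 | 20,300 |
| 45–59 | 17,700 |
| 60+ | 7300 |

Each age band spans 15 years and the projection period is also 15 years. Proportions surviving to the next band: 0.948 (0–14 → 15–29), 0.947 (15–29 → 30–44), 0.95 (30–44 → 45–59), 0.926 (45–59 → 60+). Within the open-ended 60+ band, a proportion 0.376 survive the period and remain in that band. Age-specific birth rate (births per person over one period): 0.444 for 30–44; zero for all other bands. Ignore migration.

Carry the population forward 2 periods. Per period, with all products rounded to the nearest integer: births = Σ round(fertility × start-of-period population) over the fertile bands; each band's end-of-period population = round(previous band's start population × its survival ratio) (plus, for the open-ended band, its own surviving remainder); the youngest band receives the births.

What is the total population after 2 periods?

79887

— Period 1 —
Births: 20300 × 0.444 = 9013
15–29: 12300 × 0.948 = 11660
30–44: 26700 × 0.947 = 25285
45–59: 20300 × 0.95 = 19285
60+: 17700 × 0.926 + 7300 × 0.376 = 16390 + 2745 = 19135
→ [9013, 11660, 25285, 19285, 19135]
— Period 2 —
Births: 25285 × 0.444 = 11227
15–29: 9013 × 0.948 = 8544
30–44: 11660 × 0.947 = 11042
45–59: 25285 × 0.95 = 24021
60+: 19285 × 0.926 + 19135 × 0.376 = 17858 + 7195 = 25053
→ [11227, 8544, 11042, 24021, 25053]
Total after period 2: 11227 + 8544 + 11042 + 24021 + 25053 = 79887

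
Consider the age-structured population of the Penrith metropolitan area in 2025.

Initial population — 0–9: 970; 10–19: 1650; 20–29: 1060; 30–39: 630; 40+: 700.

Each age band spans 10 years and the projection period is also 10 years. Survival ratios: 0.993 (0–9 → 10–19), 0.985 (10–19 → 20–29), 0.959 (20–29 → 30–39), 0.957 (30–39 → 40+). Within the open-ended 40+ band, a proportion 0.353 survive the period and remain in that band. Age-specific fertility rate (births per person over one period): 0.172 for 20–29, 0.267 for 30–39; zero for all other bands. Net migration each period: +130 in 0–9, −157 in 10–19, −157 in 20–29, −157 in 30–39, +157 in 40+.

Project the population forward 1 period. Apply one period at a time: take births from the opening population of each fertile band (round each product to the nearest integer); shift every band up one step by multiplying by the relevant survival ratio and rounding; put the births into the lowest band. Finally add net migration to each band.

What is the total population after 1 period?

4621

[period 1]
Births: 1060 * 0.172 = 182  |  630 * 0.267 = 168 ⇒ total 350
10–19: 970 * 0.993 = 963
20–29: 1650 * 0.985 = 1625
30–39: 1060 * 0.959 = 1017
40+: 630 * 0.957 + 700 * 0.353 = 603 + 247 = 850
Net migration: 0–9 + 130 → 480; 10–19 − 157 → 806; 20–29 − 157 → 1468; 30–39 − 157 → 860; 40+ + 157 → 1007
→ [480, 806, 1468, 860, 1007]
Total after period 1: 480 + 806 + 1468 + 860 + 1007 = 4621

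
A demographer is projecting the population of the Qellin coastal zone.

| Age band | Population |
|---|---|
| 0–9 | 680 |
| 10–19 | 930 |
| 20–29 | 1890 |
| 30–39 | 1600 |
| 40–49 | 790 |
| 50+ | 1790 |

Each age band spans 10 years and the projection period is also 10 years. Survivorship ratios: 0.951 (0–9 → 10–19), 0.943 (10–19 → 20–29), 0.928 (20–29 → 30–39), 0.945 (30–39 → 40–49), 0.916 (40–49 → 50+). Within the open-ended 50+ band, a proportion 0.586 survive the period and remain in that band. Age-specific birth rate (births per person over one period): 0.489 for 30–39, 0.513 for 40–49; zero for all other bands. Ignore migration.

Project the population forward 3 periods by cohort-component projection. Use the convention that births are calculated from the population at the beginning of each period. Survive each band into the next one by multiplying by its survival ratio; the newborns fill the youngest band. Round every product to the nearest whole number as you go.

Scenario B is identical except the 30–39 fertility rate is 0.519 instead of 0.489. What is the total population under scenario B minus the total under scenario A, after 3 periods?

(Groups numbered youngest = 1 to oldest = 6.)
— Period 1 —
Births: 1600 * 0.489 = 782, 790 * 0.513 = 405 → total 1187
Group 2: 680 * 0.951 = 647
Group 3: 930 * 0.943 = 877
Group 4: 1890 * 0.928 = 1754
Group 5: 1600 * 0.945 = 1512
Group 6: 790 * 0.916 + 1790 * 0.586 = 724 + 1049 = 1773
→ [1187, 647, 877, 1754, 1512, 1773]
— Period 2 —
Births: 1754 * 0.489 = 858, 1512 * 0.513 = 776 → total 1634
Group 2: 1187 * 0.951 = 1129
Group 3: 647 * 0.943 = 610
Group 4: 877 * 0.928 = 814
Group 5: 1754 * 0.945 = 1658
Group 6: 1512 * 0.916 + 1773 * 0.586 = 1385 + 1039 = 2424
→ [1634, 1129, 610, 814, 1658, 2424]
— Period 3 —
Births: 814 * 0.489 = 398, 1658 * 0.513 = 851 → total 1249
Group 2: 1634 * 0.951 = 1554
Group 3: 1129 * 0.943 = 1065
Group 4: 610 * 0.928 = 566
Group 5: 814 * 0.945 = 769
Group 6: 1658 * 0.916 + 2424 * 0.586 = 1519 + 1420 = 2939
→ [1249, 1554, 1065, 566, 769, 2939]
Scenario A total after 3 periods: 8142
Scenario B projection —
— Period 1 —
Births: 1600 * 0.519 = 830, 790 * 0.513 = 405 → total 1235
Group 2: 680 * 0.951 = 647
Group 3: 930 * 0.943 = 877
Group 4: 1890 * 0.928 = 1754
Group 5: 1600 * 0.945 = 1512
Group 6: 790 * 0.916 + 1790 * 0.586 = 724 + 1049 = 1773
→ [1235, 647, 877, 1754, 1512, 1773]
— Period 2 —
Births: 1754 * 0.519 = 910, 1512 * 0.513 = 776 → total 1686
Group 2: 1235 * 0.951 = 1174
Group 3: 647 * 0.943 = 610
Group 4: 877 * 0.928 = 814
Group 5: 1754 * 0.945 = 1658
Group 6: 1512 * 0.916 + 1773 * 0.586 = 1385 + 1039 = 2424
→ [1686, 1174, 610, 814, 1658, 2424]
— Period 3 —
Births: 814 * 0.519 = 422, 1658 * 0.513 = 851 → total 1273
Group 2: 1686 * 0.951 = 1603
Group 3: 1174 * 0.943 = 1107
Group 4: 610 * 0.928 = 566
Group 5: 814 * 0.945 = 769
Group 6: 1658 * 0.916 + 2424 * 0.586 = 1519 + 1420 = 2939
→ [1273, 1603, 1107, 566, 769, 2939]
Scenario B total after 3 periods: 8257
Difference B − A = 8257 − 8142 = 115

115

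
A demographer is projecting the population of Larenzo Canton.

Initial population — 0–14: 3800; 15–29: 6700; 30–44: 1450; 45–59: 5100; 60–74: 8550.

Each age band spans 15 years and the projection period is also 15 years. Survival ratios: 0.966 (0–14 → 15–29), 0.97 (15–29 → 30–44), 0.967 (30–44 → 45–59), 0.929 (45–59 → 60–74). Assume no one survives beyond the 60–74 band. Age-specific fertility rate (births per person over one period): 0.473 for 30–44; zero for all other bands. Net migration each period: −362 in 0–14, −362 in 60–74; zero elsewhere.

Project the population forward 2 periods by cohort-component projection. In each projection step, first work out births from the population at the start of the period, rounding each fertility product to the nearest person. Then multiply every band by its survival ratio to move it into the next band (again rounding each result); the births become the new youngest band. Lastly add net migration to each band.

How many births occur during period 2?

Period 1.
Births: 1450 × 0.473 = 686
15–29: 3800 × 0.966 = 3671
30–44: 6700 × 0.97 = 6499
45–59: 1450 × 0.967 = 1402
60–74: 5100 × 0.929 = 4738
Net migration: 0–14 − 362 → 324; 60–74 − 362 → 4376
Giving 324 / 3671 / 6499 / 1402 / 4376.
Period 2.
Births: 6499 × 0.473 = 3074
15–29: 324 × 0.966 = 313
30–44: 3671 × 0.97 = 3561
45–59: 6499 × 0.967 = 6285
60–74: 1402 × 0.929 = 1302
Net migration: 0–14 − 362 → 2712; 60–74 − 362 → 940
Giving 2712 / 313 / 3561 / 6285 / 940.

3074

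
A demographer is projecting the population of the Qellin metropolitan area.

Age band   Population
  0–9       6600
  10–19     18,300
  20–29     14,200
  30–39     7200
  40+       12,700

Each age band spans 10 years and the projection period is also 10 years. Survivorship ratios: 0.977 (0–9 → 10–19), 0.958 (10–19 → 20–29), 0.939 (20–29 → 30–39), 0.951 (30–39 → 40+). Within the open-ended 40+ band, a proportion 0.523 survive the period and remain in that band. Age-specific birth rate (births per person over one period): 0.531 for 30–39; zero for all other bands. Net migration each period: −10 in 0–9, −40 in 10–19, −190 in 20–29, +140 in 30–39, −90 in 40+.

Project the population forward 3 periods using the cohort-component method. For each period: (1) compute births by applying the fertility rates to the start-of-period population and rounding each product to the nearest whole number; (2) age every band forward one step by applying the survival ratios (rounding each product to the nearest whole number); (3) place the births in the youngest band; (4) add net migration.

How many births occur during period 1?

3823

Numbering the groups 1..5 from youngest to oldest:
Period 1:
Births: 7200 × 0.531 = 3823
Group 2: 6600 × 0.977 = 6448
Group 3: 18300 × 0.958 = 17531
Group 4: 14200 × 0.939 = 13334
Group 5: 7200 × 0.951 + 12700 × 0.523 = 6847 + 6642 = 13489
Net migration: Group 1 − 10 → 3813; Group 2 − 40 → 6408; Group 3 − 190 → 17341; Group 4 + 140 → 13474; Group 5 − 90 → 13399
Giving 3813 / 6408 / 17341 / 13474 / 13399.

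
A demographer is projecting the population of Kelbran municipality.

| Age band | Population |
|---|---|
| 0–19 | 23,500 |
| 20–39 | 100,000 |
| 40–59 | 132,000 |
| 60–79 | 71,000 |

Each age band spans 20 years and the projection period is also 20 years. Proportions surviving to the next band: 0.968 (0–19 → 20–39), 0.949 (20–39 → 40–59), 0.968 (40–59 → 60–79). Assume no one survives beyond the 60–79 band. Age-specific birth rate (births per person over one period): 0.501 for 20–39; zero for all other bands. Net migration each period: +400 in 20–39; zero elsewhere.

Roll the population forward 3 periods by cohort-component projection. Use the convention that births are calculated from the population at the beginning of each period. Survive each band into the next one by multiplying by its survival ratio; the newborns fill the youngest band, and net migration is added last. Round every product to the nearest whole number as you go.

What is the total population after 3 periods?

103790

Call the bands 1 to 4, youngest first.
— Period 1 —
Births: 100000 × 0.501 = 50100
Band 2: 23500 × 0.968 = 22748
Band 3: 100000 × 0.949 = 94900
Band 4: 132000 × 0.968 = 127776
Net migration: Band 2 + 400 → 23148
Population now: 0–19=50100, 20–39=23148, 40–59=94900, 60–79=127776
— Period 2 —
Births: 23148 × 0.501 = 11597
Band 2: 50100 × 0.968 = 48497
Band 3: 23148 × 0.949 = 21967
Band 4: 94900 × 0.968 = 91863
Net migration: Band 2 + 400 → 48897
Population now: 0–19=11597, 20–39=48897, 40–59=21967, 60–79=91863
— Period 3 —
Births: 48897 × 0.501 = 24497
Band 2: 11597 × 0.968 = 11226
Band 3: 48897 × 0.949 = 46403
Band 4: 21967 × 0.968 = 21264
Net migration: Band 2 + 400 → 11626
Population now: 0–19=24497, 20–39=11626, 40–59=46403, 60–79=21264
Total after period 3: 24497 + 11626 + 46403 + 21264 = 103790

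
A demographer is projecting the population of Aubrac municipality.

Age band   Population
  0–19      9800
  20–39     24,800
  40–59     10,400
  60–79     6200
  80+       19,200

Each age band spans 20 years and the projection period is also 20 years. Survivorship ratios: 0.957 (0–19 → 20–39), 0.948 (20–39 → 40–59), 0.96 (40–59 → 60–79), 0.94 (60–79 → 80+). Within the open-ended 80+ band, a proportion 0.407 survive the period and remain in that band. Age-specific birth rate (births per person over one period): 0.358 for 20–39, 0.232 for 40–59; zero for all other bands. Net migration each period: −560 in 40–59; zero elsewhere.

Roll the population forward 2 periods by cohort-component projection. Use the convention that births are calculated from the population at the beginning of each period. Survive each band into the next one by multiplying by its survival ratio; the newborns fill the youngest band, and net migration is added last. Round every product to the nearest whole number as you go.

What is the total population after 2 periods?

64787

Numbering the groups 1..5 from youngest to oldest:
[period 1]
Births: 24800 * 0.358 = 8878 ; 10400 * 0.232 = 2413 — total 11291
Group 2: 9800 * 0.957 = 9379
Group 3: 24800 * 0.948 = 23510
Group 4: 10400 * 0.96 = 9984
Group 5: 6200 * 0.94 + 19200 * 0.407 = 5828 + 7814 = 13642
Net migration: Group 3 − 560 → 22950
End of period: [11291, 9379, 22950, 9984, 13642]
[period 2]
Births: 9379 * 0.358 = 3358 ; 22950 * 0.232 = 5324 — total 8682
Group 2: 11291 * 0.957 = 10805
Group 3: 9379 * 0.948 = 8891
Group 4: 22950 * 0.96 = 22032
Group 5: 9984 * 0.94 + 13642 * 0.407 = 9385 + 5552 = 14937
Net migration: Group 3 − 560 → 8331
End of period: [8682, 10805, 8331, 22032, 14937]
Total after period 2: 8682 + 10805 + 8331 + 22032 + 14937 = 64787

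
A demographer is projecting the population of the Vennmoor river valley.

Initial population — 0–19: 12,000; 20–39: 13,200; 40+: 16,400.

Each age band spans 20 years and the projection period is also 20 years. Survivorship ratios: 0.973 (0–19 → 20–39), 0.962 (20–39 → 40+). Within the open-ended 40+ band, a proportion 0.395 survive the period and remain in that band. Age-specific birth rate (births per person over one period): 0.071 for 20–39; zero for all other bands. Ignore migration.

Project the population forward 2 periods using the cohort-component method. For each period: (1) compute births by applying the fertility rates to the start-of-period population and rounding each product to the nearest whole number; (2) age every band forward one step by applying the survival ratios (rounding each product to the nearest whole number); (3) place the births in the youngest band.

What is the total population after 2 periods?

Call the groups 1 to 3, youngest first.
[period 1]
Births: 13200 × 0.071 = 937
Group 2: 12000 × 0.973 = 11676
Group 3: 13200 × 0.962 + 16400 × 0.395 = 12698 + 6478 = 19176
→ [937, 11676, 19176]
[period 2]
Births: 11676 × 0.071 = 829
Group 2: 937 × 0.973 = 912
Group 3: 11676 × 0.962 + 19176 × 0.395 = 11232 + 7575 = 18807
→ [829, 912, 18807]
Total after period 2: 829 + 912 + 18807 = 20548

20548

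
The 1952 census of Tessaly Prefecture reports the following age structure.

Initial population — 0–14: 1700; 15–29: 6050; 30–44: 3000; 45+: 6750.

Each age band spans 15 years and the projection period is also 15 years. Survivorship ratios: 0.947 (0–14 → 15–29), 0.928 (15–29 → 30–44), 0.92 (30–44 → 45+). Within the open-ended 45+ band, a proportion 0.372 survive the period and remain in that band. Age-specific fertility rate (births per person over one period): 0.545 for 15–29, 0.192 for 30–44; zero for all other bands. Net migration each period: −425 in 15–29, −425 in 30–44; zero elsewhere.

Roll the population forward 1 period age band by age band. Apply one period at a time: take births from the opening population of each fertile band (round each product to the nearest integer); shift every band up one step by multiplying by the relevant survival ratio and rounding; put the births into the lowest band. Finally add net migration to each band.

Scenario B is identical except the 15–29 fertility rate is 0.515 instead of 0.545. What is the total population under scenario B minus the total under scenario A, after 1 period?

-181

— Period 1 —
Births: 6050 * 0.545 = 3297, 3000 * 0.192 = 576 → 3873
15–29: 1700 * 0.947 = 1610
30–44: 6050 * 0.928 = 5614
45+: 3000 * 0.92 + 6750 * 0.372 = 2760 + 2511 = 5271
Net migration: 15–29 − 425 → 1185; 30–44 − 425 → 5189
→ [3873, 1185, 5189, 5271]
Scenario A total after 1 period: 15518
Scenario B projection —
— Period 1 —
Births: 6050 * 0.515 = 3116, 3000 * 0.192 = 576 → 3692
15–29: 1700 * 0.947 = 1610
30–44: 6050 * 0.928 = 5614
45+: 3000 * 0.92 + 6750 * 0.372 = 2760 + 2511 = 5271
Net migration: 15–29 − 425 → 1185; 30–44 − 425 → 5189
→ [3692, 1185, 5189, 5271]
Scenario B total after 1 period: 15337
Difference B − A = 15337 − 15518 = -181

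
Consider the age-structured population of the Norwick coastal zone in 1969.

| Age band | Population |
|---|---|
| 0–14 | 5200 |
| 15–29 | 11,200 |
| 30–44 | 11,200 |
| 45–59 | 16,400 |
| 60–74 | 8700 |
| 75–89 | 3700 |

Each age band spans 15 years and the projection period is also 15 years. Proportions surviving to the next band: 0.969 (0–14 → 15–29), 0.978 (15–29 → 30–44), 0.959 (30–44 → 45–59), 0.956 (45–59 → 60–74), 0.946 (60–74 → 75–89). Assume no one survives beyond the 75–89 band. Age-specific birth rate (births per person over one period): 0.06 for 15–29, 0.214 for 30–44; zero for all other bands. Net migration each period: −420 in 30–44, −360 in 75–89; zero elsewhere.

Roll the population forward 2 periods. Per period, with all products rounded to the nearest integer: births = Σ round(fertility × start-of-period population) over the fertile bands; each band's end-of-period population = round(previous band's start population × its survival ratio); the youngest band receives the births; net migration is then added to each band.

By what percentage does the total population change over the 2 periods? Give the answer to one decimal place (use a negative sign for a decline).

-20.4

Call the bands 1 to 6, youngest first.
— Period 1 —
Births: 11200 × 0.06 = 672  |  11200 × 0.214 = 2397 → total 3069
Band 2: 5200 × 0.969 = 5039
Band 3: 11200 × 0.978 = 10954
Band 4: 11200 × 0.959 = 10741
Band 5: 16400 × 0.956 = 15678
Band 6: 8700 × 0.946 = 8230
Net migration: Band 3 − 420 → 10534; Band 6 − 360 → 7870
Population now: 0–14=3069, 15–29=5039, 30–44=10534, 45–59=10741, 60–74=15678, 75–89=7870
— Period 2 —
Births: 5039 × 0.06 = 302  |  10534 × 0.214 = 2254 → total 2556
Band 2: 3069 × 0.969 = 2974
Band 3: 5039 × 0.978 = 4928
Band 4: 10534 × 0.959 = 10102
Band 5: 10741 × 0.956 = 10268
Band 6: 15678 × 0.946 = 14831
Net migration: Band 3 − 420 → 4508; Band 6 − 360 → 14471
Population now: 0–14=2556, 15–29=2974, 30–44=4508, 45–59=10102, 60–74=10268, 75–89=14471
Total: 56400 → 44879; change = -11521; percentage change = -20.4%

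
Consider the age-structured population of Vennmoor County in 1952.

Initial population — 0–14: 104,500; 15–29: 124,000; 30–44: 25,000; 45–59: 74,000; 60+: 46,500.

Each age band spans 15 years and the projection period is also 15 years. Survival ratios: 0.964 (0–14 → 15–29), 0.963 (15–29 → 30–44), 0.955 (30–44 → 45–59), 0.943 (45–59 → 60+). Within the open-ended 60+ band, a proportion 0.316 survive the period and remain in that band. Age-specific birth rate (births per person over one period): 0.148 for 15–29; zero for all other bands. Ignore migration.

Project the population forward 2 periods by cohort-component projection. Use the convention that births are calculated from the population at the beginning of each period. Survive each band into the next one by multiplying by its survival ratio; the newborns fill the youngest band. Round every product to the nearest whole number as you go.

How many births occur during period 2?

Period 1:
Births: 124000 × 0.148 = 18352
15–29: 104500 × 0.964 = 100738
30–44: 124000 × 0.963 = 119412
45–59: 25000 × 0.955 = 23875
60+: 74000 × 0.943 + 46500 × 0.316 = 69782 + 14694 = 84476
→ [18352, 100738, 119412, 23875, 84476]
Period 2:
Births: 100738 × 0.148 = 14909
15–29: 18352 × 0.964 = 17691
30–44: 100738 × 0.963 = 97011
45–59: 119412 × 0.955 = 114038
60+: 23875 × 0.943 + 84476 × 0.316 = 22514 + 26694 = 49208
→ [14909, 17691, 97011, 114038, 49208]

14909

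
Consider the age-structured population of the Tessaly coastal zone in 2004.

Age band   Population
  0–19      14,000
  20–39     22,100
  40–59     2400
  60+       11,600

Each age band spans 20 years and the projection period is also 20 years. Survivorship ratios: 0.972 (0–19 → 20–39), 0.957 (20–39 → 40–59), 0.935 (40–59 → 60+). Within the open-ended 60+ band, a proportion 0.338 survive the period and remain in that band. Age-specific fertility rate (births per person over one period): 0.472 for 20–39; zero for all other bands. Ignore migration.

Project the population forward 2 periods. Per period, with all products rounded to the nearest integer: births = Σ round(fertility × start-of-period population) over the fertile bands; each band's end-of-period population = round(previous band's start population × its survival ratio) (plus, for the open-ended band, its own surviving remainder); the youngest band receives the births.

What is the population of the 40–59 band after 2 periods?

Let band 1 be 0–19 through band 4 = 60+.
— Period 1 —
Births: 22100 * 0.472 = 10431
Band 2: 14000 * 0.972 = 13608
Band 3: 22100 * 0.957 = 21150
Band 4: 2400 * 0.935 + 11600 * 0.338 = 2244 + 3921 = 6165
Population now: 0–19=10431, 20–39=13608, 40–59=21150, 60+=6165
— Period 2 —
Births: 13608 * 0.472 = 6423
Band 2: 10431 * 0.972 = 10139
Band 3: 13608 * 0.957 = 13023
Band 4: 21150 * 0.935 + 6165 * 0.338 = 19775 + 2084 = 21859
Population now: 0–19=6423, 20–39=10139, 40–59=13023, 60+=21859

13023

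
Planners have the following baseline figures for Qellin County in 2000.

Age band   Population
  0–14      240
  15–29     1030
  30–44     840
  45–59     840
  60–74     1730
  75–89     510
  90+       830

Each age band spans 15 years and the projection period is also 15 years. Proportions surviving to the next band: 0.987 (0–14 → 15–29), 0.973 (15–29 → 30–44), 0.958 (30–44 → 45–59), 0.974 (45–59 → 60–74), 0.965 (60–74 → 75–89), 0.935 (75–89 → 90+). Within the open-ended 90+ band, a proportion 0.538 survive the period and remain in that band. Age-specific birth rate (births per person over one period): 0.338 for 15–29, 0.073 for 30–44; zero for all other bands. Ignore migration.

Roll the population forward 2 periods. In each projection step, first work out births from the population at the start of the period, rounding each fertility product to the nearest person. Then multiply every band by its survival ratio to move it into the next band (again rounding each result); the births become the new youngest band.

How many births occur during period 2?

Call the groups 1 to 7, youngest first.
Period 1.
Births: 1030 × 0.338 = 348, 840 × 0.073 = 61 ⇒ total 409
Group 2: 240 × 0.987 = 237
Group 3: 1030 × 0.973 = 1002
Group 4: 840 × 0.958 = 805
Group 5: 840 × 0.974 = 818
Group 6: 1730 × 0.965 = 1669
Group 7: 510 × 0.935 + 830 × 0.538 = 477 + 447 = 924
Population now: 0–14=409, 15–29=237, 30–44=1002, 45–59=805, 60–74=818, 75–89=1669, 90+=924
Period 2.
Births: 237 × 0.338 = 80, 1002 × 0.073 = 73 ⇒ total 153
Group 2: 409 × 0.987 = 404
Group 3: 237 × 0.973 = 231
Group 4: 1002 × 0.958 = 960
Group 5: 805 × 0.974 = 784
Group 6: 818 × 0.965 = 789
Group 7: 1669 × 0.935 + 924 × 0.538 = 1561 + 497 = 2058
Population now: 0–14=153, 15–29=404, 30–44=231, 45–59=960, 60–74=784, 75–89=789, 90+=2058

153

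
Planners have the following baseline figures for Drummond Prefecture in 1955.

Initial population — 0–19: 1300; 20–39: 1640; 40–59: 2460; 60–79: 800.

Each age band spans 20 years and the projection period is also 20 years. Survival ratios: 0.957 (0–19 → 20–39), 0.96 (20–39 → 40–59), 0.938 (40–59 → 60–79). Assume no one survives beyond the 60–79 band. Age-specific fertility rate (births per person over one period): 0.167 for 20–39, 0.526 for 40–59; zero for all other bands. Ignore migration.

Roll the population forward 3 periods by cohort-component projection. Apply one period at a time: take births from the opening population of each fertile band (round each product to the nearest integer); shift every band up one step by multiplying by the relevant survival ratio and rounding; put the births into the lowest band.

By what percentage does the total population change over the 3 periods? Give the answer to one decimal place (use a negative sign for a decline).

-28.5

(Bands numbered youngest = 1 to oldest = 4.)
[period 1]
Births: 1640 * 0.167 = 274  |  2460 * 0.526 = 1294 — total 1568
Band 2: 1300 * 0.957 = 1244
Band 3: 1640 * 0.96 = 1574
Band 4: 2460 * 0.938 = 2307
→ [1568, 1244, 1574, 2307]
[period 2]
Births: 1244 * 0.167 = 208  |  1574 * 0.526 = 828 — total 1036
Band 2: 1568 * 0.957 = 1501
Band 3: 1244 * 0.96 = 1194
Band 4: 1574 * 0.938 = 1476
→ [1036, 1501, 1194, 1476]
[period 3]
Births: 1501 * 0.167 = 251  |  1194 * 0.526 = 628 — total 879
Band 2: 1036 * 0.957 = 991
Band 3: 1501 * 0.96 = 1441
Band 4: 1194 * 0.938 = 1120
→ [879, 991, 1441, 1120]
Total: 6200 → 4431; change = -1769; percentage change = -28.5%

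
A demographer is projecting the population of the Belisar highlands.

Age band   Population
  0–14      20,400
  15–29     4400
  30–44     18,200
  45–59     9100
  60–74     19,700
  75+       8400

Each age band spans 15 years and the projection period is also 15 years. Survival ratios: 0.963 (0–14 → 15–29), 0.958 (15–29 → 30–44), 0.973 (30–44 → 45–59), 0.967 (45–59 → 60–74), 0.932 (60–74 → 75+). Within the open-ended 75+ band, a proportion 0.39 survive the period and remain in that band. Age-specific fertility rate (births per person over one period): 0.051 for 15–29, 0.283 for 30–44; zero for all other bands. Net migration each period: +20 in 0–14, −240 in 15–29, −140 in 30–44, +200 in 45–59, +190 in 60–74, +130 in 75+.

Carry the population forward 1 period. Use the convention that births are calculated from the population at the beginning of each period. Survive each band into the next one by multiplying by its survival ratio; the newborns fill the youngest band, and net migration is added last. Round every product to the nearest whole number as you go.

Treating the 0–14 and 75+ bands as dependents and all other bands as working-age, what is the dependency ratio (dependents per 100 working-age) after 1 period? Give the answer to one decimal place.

53.9

Period 1.
Births: 4400 * 0.051 = 224 ; 18200 * 0.283 = 5151 ⇒ total 5375
15–29: 20400 * 0.963 = 19645
30–44: 4400 * 0.958 = 4215
45–59: 18200 * 0.973 = 17709
60–74: 9100 * 0.967 = 8800
75+: 19700 * 0.932 + 8400 * 0.39 = 18360 + 3276 = 21636
Net migration: 0–14 + 20 → 5395; 15–29 − 240 → 19405; 30–44 − 140 → 4075; 45–59 + 200 → 17909; 60–74 + 190 → 8990; 75+ + 130 → 21766
Giving 5395 / 19405 / 4075 / 17909 / 8990 / 21766.
Dependents (band 0–14 + band 75+) = 5395 + 21766 = 27161; working-age = 50379; ratio = 27161/50379 × 100 = 53.9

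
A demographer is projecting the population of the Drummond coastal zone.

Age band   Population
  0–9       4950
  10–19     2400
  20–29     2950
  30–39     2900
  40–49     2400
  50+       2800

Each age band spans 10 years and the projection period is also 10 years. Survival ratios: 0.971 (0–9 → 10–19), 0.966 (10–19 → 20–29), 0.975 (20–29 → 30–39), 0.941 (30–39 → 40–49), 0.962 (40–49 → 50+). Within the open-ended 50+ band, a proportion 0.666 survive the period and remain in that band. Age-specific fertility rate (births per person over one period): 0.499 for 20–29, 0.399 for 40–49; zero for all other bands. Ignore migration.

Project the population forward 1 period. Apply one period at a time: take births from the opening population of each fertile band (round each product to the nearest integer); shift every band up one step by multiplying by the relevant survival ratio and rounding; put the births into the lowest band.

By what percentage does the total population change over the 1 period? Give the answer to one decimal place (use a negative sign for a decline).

Period 1.
Births: 2950 × 0.499 = 1472  |  2400 × 0.399 = 958 → total 2430
10–19: 4950 × 0.971 = 4806
20–29: 2400 × 0.966 = 2318
30–39: 2950 × 0.975 = 2876
40–49: 2900 × 0.941 = 2729
50+: 2400 × 0.962 + 2800 × 0.666 = 2309 + 1865 = 4174
Population now: 0–9=2430, 10–19=4806, 20–29=2318, 30–39=2876, 40–49=2729, 50+=4174
Total: 18400 → 19333; change = 933; percentage change = 5.1%

5.1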